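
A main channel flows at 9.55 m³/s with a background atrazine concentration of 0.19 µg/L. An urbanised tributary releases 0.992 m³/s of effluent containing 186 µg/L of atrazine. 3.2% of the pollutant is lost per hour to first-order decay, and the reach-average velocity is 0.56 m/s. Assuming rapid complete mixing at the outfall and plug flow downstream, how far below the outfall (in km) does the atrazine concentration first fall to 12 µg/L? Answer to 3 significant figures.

24.0 km

Mixed concentration C = ΣQC/ΣQ = (9.550·0.1900 + 0.9920·186.0) / 10.54 = 186.3/10.54 = 17.67 µg/L.
3.2%/h lost → k = −ln(1 − 0.032) = 0.03252 h⁻¹.
Set 17.67·exp(−k·t) = 12 → t = ln(17.67/12)/k = 42860 s = 11.91 h.
Distance = v·t = 0.56·42860 = 24000 m = 24.00 km.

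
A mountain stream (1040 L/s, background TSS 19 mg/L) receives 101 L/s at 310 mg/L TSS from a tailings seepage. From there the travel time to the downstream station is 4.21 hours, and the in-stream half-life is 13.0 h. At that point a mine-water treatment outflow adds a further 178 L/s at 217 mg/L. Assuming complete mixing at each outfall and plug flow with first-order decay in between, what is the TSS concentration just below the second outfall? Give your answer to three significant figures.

Mixed concentration C = ΣQC/ΣQ = (1040·19.00 + 101.0·310.0) / 1141 = 51070/1141 = 44.76 mg/L; combined flow 1141 L/s.
Half-life 13.0 h → k = ln 2 / 13.0 = 0.05332 h⁻¹ = 1.280 d⁻¹.
After decay, C = 44.76 × e^(−kt) = 44.76 × 0.7989 = 35.76 mg/L.
Second outfall: C = (1141·35.76 + 178.0·217.0)/1319 = 60.22 mg/L.

60.2 mg/L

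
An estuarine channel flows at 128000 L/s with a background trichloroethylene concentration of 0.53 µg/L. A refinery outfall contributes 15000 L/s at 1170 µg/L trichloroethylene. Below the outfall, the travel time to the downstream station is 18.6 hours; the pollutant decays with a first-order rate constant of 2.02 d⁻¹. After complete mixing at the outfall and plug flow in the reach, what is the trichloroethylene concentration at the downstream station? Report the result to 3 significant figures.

25.7 µg/L

Mass balance: C = (128000·0.5300 + 15000·1170) / 143000 = 17620000/143000 = 123.2 µg/L.
After decay, C = 123.2 × e^(−kt) = 123.2 × 0.2090 = 25.75 µg/L.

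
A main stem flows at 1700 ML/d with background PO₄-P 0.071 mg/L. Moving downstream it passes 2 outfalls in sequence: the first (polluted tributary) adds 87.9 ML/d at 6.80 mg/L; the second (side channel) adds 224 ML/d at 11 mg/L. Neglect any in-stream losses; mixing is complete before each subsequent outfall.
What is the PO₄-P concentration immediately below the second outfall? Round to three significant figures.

1.58 mg/L

Outfall 1: combined Q = 1788 ML/d; C = (1700·0.07100 + 87.90·6.800)/1788 = 0.4018 mg/L.
Outfall 2: combined Q = 2012 ML/d; C = (1788·0.4018 + 224.0·11.00)/2012 = 1.582 mg/L.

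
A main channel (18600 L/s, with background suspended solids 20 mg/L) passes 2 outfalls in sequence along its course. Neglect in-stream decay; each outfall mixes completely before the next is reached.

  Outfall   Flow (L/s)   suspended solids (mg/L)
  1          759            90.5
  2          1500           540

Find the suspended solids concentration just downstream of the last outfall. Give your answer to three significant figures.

After outfall 1: Q = 18600 + 759.0 = 19360 L/s; C = (18600·20.00 + 759.0·90.50)/19360 = 22.76 mg/L.
After outfall 2: Q = 19360 + 1500 = 20860 L/s; C = (19360·22.76 + 1500·540.0)/20860 = 59.96 mg/L.

60.0 mg/L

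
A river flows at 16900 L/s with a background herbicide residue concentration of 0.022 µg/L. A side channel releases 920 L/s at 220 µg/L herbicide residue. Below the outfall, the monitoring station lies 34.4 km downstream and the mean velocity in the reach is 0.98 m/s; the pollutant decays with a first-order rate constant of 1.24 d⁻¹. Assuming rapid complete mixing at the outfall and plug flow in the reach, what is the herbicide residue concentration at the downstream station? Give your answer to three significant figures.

Flow-weighted average: C = (16900·0.02200 + 920.0·220.0) / 17820 = 202800/17820 = 11.38 µg/L.
Travel time t = 34.4·1000 / 0.98 = 35100 s = 9.751 h.
Applying C = C₀e^(−kt): 11.38 × 0.6042 = 6.876 µg/L.

6.88 µg/L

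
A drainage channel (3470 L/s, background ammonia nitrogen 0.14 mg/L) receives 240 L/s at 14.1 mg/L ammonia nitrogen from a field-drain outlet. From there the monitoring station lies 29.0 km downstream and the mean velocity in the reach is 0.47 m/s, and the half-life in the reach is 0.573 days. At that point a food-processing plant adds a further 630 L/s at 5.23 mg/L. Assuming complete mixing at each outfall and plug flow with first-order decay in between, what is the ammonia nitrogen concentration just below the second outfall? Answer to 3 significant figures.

Flow-weighted average: C = (3470·0.1400 + 240.0·14.10) / 3710 = 3870/3710 = 1.043 mg/L; combined flow 3710 L/s.
Travel time t = 29.0·1000 / 0.47 = 61700 s = 17.14 h.
Half-life 0.573 d → k = ln 2 / 0.573 = 1.210 d⁻¹.
Decay over the reach: 1.043·exp(−kt) = 1.043·0.4215 = 0.4397 mg/L.
At the second outfall, C = (3710·0.4397 + 630.0·5.230) / (3710 + 630.0) = 1.135 mg/L.

1.14 mg/L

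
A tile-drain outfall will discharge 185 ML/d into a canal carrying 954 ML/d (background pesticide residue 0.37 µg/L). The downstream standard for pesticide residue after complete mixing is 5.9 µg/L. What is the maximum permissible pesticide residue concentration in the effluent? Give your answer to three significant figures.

At the limit, (Qr·Cr + Qe·Cₑ)/(Qr + Qe) = 5.9:
Cₑ = (1139·5.9 − 954.0·0.3700) / 185.0 = 34.42 µg/L.

34.4 µg/L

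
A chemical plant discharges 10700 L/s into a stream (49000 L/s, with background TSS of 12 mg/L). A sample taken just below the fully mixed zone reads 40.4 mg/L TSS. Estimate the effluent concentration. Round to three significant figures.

170 mg/L

Mass balance: 49000·12.00 + 10700·Cₑ = 59700·40.40
→ Cₑ = (59700·40.40 − 49000·12.00) / 10700 = 170.5 mg/L.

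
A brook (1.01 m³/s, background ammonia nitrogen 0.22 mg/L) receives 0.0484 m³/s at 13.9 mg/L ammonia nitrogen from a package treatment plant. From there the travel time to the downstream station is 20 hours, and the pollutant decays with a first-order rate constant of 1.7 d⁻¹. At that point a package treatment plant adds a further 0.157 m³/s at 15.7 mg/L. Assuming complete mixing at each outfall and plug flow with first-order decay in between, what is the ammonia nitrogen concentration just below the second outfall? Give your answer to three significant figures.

Flow-weighted average: C = (1.010·0.2200 + 0.04840·13.90) / 1.058 = 0.8950/1.058 = 0.8456 mg/L; combined flow 1.058 m³/s.
First-order decay: C = 0.8456·exp(−k·t) = 0.8456·0.2425 = 0.2051 mg/L.
At the second outfall, C = (1.058·0.2051 + 0.1570·15.70) / (1.058 + 0.1570) = 2.207 mg/L.

2.21 mg/L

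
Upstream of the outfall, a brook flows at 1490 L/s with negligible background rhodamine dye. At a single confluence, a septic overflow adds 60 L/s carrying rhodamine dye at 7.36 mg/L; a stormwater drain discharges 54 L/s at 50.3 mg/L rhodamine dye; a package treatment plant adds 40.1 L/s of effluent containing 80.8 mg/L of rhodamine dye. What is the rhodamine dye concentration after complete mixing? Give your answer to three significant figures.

Mixed concentration C = ΣQC/ΣQ = (1490·0 + 60.00·7.360 + 54.00·50.30 + 40.10·80.80) / 1644 = 6398/1644 = 3.891 mg/L.

3.89 mg/L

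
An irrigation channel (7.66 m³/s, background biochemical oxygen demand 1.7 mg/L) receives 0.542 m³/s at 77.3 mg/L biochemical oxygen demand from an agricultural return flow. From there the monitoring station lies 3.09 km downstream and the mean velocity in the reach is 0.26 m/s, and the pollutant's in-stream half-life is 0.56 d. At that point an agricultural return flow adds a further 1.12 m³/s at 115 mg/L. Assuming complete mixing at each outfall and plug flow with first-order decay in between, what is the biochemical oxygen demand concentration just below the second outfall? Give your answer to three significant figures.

Mixed concentration C = ΣQC/ΣQ = (7.660·1.700 + 0.5420·77.30) / 8.202 = 54.92/8.202 = 6.696 mg/L; combined flow 8.202 m³/s.
Travel time t = 3.09·1000 / 0.26 = 11880 s = 3.301 h.
Half-life 0.56 d → k = ln 2 / 0.56 = 1.238 d⁻¹.
Applying C = C₀e^(−kt): 6.696 × 0.8434 = 5.648 mg/L.
Second outfall: C = (8.202·5.648 + 1.120·115.0)/9.322 = 18.79 mg/L.

18.8 mg/L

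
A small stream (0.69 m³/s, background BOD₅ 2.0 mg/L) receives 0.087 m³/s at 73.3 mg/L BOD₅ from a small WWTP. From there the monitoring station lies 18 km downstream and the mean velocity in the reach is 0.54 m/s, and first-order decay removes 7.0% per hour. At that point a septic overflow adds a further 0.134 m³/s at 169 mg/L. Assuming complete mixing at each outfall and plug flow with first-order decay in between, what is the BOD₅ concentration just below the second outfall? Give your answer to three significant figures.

Flow-weighted average: C = (0.6900·2.000 + 0.08700·73.30) / 0.7770 = 7.757/0.7770 = 9.983 mg/L; combined flow 0.7770 m³/s.
Travel time t = 18·1000 / 0.54 = 33330 s = 9.259 h.
7.0%/h lost → k = −ln(1 − 0.07) = 0.07257 h⁻¹.
Decay over the reach: 9.983·exp(−kt) = 9.983·0.5107 = 5.099 mg/L.
Second outfall: C = (0.7770·5.099 + 0.1340·169.0)/0.9110 = 29.21 mg/L.

29.2 mg/L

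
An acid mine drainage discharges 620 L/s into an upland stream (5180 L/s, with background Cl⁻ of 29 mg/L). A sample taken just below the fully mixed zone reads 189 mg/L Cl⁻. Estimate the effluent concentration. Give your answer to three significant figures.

1530 mg/L

Mass balance: 5180·29.00 + 620.0·Cₑ = 5800·189.0
→ Cₑ = (5800·189.0 − 5180·29.00) / 620.0 = 1526 mg/L.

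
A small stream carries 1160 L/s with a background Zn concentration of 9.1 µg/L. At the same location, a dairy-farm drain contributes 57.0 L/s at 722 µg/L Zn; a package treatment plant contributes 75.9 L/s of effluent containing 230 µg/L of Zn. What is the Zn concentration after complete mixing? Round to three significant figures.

53.5 µg/L

Flow-weighted average: C = (1160·9.100 + 57.00·722.0 + 75.90·230.0) / 1293 = 69170/1293 = 53.50 µg/L.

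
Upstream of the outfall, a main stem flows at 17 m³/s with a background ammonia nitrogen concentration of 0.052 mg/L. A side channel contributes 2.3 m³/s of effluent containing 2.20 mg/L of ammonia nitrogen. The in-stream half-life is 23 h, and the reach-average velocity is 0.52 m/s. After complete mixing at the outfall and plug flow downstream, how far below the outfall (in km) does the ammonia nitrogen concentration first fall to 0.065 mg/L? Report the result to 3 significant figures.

96.6 km

Conservation of mass: C = (17.00·0.05200 + 2.300·2.200) / 19.30 = 5.944/19.30 = 0.3080 mg/L.
Half-life 23 h → k = ln 2 / 23 = 0.03014 h⁻¹ = 0.7233 d⁻¹.
Set 0.3080·exp(−k·t) = 0.065 → t = ln(0.3080/0.065)/k = 185800 s = 51.62 h.
Distance = v·t = 0.52·185800 = 96630 m = 96.63 km.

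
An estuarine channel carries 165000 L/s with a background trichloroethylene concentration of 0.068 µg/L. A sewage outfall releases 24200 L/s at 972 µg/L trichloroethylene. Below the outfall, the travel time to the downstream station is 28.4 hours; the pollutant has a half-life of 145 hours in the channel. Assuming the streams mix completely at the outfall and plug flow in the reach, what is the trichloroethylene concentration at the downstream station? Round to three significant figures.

109 µg/L

Mixed concentration C = ΣQC/ΣQ = (165000·0.06800 + 24200·972.0) / 189200 = 23530000/189200 = 124.4 µg/L.
Half-life 145 h → k = ln 2 / 145 = 0.004780 h⁻¹ = 0.1147 d⁻¹.
After decay, C = 124.4 × e^(−kt) = 124.4 × 0.8731 = 108.6 µg/L.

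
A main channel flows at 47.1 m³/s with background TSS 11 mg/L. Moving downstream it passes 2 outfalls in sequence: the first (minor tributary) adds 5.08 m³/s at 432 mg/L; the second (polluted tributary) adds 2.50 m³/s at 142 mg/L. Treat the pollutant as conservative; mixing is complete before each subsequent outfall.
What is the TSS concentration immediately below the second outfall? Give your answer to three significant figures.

After outfall 1: Q = 47.10 + 5.080 = 52.18 m³/s; C = (47.10·11.00 + 5.080·432.0)/52.18 = 51.99 mg/L.
After outfall 2: Q = 52.18 + 2.500 = 54.68 m³/s; C = (52.18·51.99 + 2.500·142.0)/54.68 = 56.10 mg/L.

56.1 mg/L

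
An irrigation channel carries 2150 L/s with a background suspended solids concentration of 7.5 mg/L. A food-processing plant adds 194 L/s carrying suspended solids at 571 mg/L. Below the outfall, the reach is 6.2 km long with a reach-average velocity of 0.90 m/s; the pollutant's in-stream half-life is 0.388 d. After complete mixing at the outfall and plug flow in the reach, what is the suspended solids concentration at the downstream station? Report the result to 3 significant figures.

Mass balance: C = (2150·7.500 + 194.0·571.0) / 2344 = 126900/2344 = 54.14 mg/L.
Travel time t = 6.2·1000 / 0.90 = 6889 s = 1.914 h.
Half-life 0.388 d → k = ln 2 / 0.388 = 1.786 d⁻¹.
First-order decay: C = 54.14·exp(−k·t) = 54.14·0.8672 = 46.95 mg/L.

47.0 mg/L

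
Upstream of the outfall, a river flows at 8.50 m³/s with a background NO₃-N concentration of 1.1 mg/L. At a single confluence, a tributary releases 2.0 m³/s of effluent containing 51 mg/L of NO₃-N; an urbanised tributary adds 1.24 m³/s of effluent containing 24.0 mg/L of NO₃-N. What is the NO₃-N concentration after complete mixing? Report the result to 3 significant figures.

12.0 mg/L

Mass balance: C = (8.500·1.100 + 2.000·51.00 + 1.240·24.00) / 11.74 = 141.1/11.74 = 12.02 mg/L.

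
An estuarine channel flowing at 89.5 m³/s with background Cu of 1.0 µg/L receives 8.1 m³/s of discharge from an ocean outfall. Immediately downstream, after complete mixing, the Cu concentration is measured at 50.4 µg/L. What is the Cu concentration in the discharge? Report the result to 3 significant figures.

Mass balance: 89.50·1.000 + 8.100·Cₑ = 97.60·50.40
→ Cₑ = (97.60·50.40 − 89.50·1.000) / 8.100 = 596.2 µg/L.

596 µg/L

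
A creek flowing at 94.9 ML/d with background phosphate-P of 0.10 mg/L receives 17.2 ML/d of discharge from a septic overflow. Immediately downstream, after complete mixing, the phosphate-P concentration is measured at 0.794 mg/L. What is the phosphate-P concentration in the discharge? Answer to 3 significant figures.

Mass balance: 94.90·0.1000 + 17.20·Cₑ = 112.1·0.7940
→ Cₑ = (112.1·0.7940 − 94.90·0.1000) / 17.20 = 4.623 mg/L.

4.62 mg/L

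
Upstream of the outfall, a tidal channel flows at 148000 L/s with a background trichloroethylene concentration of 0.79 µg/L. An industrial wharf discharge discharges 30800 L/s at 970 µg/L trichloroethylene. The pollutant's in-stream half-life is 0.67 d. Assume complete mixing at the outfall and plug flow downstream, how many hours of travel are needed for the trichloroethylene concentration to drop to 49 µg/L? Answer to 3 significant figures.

After mixing, C = (148000·0.7900 + 30800·970.0) / 178800 = 29990000/178800 = 167.7 µg/L.
Half-life 0.67 d → k = ln 2 / 0.67 = 1.035 d⁻¹.
167.7·exp(−k·t) = 49 → t = ln(167.7/49)/k = 102800 s = 28.55 h.

28.5 h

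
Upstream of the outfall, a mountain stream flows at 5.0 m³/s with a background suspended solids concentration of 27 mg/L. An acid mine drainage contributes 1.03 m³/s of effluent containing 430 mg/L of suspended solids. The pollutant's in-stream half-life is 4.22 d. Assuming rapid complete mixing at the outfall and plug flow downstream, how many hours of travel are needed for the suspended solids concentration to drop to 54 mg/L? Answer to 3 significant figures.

Mixed concentration C = ΣQC/ΣQ = (5.000·27.00 + 1.030·430.0) / 6.030 = 577.9/6.030 = 95.84 mg/L.
Half-life 4.22 d → k = ln 2 / 4.22 = 0.1643 d⁻¹.
95.84·exp(−k·t) = 54 → t = ln(95.84/54)/k = 301800 s = 83.82 h.

83.8 h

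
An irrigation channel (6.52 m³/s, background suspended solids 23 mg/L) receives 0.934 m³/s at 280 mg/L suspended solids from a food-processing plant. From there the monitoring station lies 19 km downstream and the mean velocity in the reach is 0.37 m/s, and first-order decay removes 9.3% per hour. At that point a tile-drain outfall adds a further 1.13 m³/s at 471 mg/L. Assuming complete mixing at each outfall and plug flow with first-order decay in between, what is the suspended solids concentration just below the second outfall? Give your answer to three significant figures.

73.9 mg/L

After mixing, C = (6.520·23.00 + 0.9340·280.0) / 7.454 = 411.5/7.454 = 55.20 mg/L; combined flow 7.454 m³/s.
Travel time t = 19·1000 / 0.37 = 51350 s = 14.26 h.
9.3%/h lost → k = −ln(1 − 0.093) = 0.09761 h⁻¹.
After decay, C = 55.20 × e^(−kt) = 55.20 × 0.2485 = 13.72 mg/L.
Second outfall: C = (7.454·13.72 + 1.130·471.0)/8.584 = 73.91 mg/L.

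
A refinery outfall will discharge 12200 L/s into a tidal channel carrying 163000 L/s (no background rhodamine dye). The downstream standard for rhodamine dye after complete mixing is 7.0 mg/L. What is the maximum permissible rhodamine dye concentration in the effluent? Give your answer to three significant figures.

At the limit, (Qr·Cr + Qe·Cₑ)/(Qr + Qe) = 7.0:
Cₑ = (175200·7.0 − 163000·0) / 12200 = 100.5 mg/L.

101 mg/L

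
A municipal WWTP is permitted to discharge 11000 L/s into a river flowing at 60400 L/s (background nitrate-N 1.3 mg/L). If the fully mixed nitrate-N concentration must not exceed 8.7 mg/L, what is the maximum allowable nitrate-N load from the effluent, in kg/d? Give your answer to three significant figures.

46900 kg/d

Mass balance at the limit: 60400·1.300 + 11000·Cₑ = 71400·8.7 → Cₑ = 49.33 mg/L.
11000 L/s = 11.00 m³/s. Load = 11.00 m³/s × 49.33 g/m³ × 86 400 s/d = 46890 kg/d.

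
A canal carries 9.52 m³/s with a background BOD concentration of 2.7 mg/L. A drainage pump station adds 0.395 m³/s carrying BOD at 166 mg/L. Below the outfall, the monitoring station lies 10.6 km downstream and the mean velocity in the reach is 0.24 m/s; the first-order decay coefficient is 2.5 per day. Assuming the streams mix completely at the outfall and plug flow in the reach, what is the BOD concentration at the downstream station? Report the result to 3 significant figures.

Conservation of mass: C = (9.520·2.700 + 0.3950·166.0) / 9.915 = 91.27/9.915 = 9.206 mg/L.
Travel time t = 10.6·1000 / 0.24 = 44170 s = 12.27 h.
Decay over the reach: 9.206·exp(−kt) = 9.206·0.2786 = 2.565 mg/L.

2.56 mg/L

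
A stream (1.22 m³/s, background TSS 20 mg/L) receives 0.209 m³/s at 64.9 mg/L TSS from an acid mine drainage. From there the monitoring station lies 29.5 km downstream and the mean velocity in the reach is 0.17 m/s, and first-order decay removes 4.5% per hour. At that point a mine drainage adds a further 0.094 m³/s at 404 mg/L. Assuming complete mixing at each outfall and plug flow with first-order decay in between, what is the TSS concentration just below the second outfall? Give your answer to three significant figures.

27.6 mg/L

Flow-weighted average: C = (1.220·20.00 + 0.2090·64.90) / 1.429 = 37.96/1.429 = 26.57 mg/L; combined flow 1.429 m³/s.
Travel time t = 29.5·1000 / 0.17 = 173500 s = 48.20 h.
4.5%/h lost → k = −ln(1 − 0.045) = 0.04604 h⁻¹.
Decay over the reach: 26.57·exp(−kt) = 26.57·0.1087 = 2.887 mg/L.
Second outfall: C = (1.429·2.887 + 0.09400·404.0)/1.523 = 27.64 mg/L.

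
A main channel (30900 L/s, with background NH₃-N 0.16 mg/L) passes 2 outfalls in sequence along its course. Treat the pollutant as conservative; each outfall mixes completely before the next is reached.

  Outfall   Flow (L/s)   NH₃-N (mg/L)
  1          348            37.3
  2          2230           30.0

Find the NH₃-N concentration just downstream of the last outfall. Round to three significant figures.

2.53 mg/L

After outfall 1: Q = 30900 + 348.0 = 31250 L/s; C = (30900·0.1600 + 348.0·37.30)/31250 = 0.5736 mg/L.
After outfall 2: Q = 31250 + 2230 = 33480 L/s; C = (31250·0.5736 + 2230·30.00)/33480 = 2.534 mg/L.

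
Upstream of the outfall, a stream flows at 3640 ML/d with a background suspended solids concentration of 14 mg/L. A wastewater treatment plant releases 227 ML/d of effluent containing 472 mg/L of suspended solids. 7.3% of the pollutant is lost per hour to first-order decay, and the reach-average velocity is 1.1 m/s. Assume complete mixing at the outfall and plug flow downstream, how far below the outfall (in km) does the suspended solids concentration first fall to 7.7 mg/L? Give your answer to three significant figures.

87.2 km

Conservation of mass: C = (3640·14.00 + 227.0·472.0) / 3867 = 158100/3867 = 40.89 mg/L.
7.3%/h lost → k = −ln(1 − 0.073) = 0.07580 h⁻¹.
Set 40.89·exp(−k·t) = 7.7 → t = ln(40.89/7.7)/k = 79290 s = 22.03 h.
Distance = v·t = 1.1·79290 = 87220 m = 87.22 km.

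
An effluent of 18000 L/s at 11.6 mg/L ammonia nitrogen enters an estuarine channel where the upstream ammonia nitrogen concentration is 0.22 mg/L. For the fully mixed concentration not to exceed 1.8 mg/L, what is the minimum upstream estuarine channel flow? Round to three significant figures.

112000 L/s

Set C_mix = 1.8: (Q·0.2200 + 18000·11.60) / (Q + 18000) = 1.8
→ Q = 18000·(11.60 − 1.8)/(1.8 − 0.2200) = 111600 L/s.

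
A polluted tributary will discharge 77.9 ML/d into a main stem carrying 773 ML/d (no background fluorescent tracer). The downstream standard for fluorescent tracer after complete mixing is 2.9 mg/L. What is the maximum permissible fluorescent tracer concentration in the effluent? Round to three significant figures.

31.7 mg/L

At the limit, (Qr·Cr + Qe·Cₑ)/(Qr + Qe) = 2.9:
Cₑ = (850.9·2.9 − 773.0·0) / 77.90 = 31.68 mg/L.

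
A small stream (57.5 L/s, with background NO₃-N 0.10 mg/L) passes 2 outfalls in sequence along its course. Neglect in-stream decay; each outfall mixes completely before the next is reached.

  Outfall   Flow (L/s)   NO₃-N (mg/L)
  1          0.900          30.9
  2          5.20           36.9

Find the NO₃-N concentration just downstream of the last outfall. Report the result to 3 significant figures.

3.54 mg/L

After outfall 1: Q = 57.50 + 0.9000 = 58.40 L/s; C = (57.50·0.1000 + 0.9000·30.90)/58.40 = 0.5747 mg/L.
After outfall 2: Q = 58.40 + 5.200 = 63.60 L/s; C = (58.40·0.5747 + 5.200·36.90)/63.60 = 3.545 mg/L.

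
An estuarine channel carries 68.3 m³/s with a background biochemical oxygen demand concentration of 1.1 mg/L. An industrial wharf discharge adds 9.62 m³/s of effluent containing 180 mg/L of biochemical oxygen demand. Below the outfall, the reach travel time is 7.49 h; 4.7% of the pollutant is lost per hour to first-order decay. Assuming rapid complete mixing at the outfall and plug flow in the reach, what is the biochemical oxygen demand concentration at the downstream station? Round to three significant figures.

16.2 mg/L

After mixing, C = (68.30·1.100 + 9.620·180.0) / 77.92 = 1807/77.92 = 23.19 mg/L.
4.7%/h lost → k = −ln(1 − 0.047) = 0.04814 h⁻¹.
First-order decay: C = 23.19·exp(−k·t) = 23.19·0.6973 = 16.17 mg/L.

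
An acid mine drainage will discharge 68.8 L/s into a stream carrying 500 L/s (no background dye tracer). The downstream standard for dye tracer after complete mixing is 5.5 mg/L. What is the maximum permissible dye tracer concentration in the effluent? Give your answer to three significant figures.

45.5 mg/L

At the limit, (Qr·Cr + Qe·Cₑ)/(Qr + Qe) = 5.5:
Cₑ = (568.8·5.5 − 500.0·0) / 68.80 = 45.47 mg/L.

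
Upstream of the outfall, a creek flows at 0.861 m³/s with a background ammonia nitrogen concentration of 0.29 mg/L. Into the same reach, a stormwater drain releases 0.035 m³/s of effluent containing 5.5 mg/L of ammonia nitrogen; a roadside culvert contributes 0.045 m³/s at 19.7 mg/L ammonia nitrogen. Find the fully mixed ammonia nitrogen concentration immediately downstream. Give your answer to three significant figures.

1.41 mg/L

Conservation of mass: C = (0.8610·0.2900 + 0.03500·5.500 + 0.04500·19.70) / 0.9410 = 1.329/0.9410 = 1.412 mg/L.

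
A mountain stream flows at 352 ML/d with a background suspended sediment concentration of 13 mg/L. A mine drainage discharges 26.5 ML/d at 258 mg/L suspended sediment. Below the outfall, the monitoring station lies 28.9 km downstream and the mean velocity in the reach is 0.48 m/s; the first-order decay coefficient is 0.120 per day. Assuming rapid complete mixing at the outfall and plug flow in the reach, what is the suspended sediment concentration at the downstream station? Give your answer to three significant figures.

27.7 mg/L

Flow-weighted average: C = (352.0·13.00 + 26.50·258.0) / 378.5 = 11410/378.5 = 30.15 mg/L.
Travel time t = 28.9·1000 / 0.48 = 60210 s = 16.72 h.
Decay over the reach: 30.15·exp(−kt) = 30.15·0.9198 = 27.73 mg/L.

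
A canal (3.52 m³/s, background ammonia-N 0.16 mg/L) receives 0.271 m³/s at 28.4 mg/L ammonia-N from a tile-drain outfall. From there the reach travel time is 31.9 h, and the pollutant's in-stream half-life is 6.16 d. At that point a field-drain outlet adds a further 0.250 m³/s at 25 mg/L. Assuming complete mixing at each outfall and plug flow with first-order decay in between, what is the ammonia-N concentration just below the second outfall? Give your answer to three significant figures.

Flow-weighted average: C = (3.520·0.1600 + 0.2710·28.40) / 3.791 = 8.260/3.791 = 2.179 mg/L; combined flow 3.791 m³/s.
Half-life 6.16 d → k = ln 2 / 6.16 = 0.1125 d⁻¹.
Applying C = C₀e^(−kt): 2.179 × 0.8611 = 1.876 mg/L.
At the second outfall, C = (3.791·1.876 + 0.2500·25.00) / (3.791 + 0.2500) = 3.307 mg/L.

3.31 mg/L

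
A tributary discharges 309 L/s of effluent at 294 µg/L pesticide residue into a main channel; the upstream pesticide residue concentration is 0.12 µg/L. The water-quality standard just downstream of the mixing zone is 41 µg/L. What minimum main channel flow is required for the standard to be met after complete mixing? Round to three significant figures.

Set C_mix = 41: (Q·0.1200 + 309.0·294.0) / (Q + 309.0) = 41
→ Q = 309.0·(294.0 − 41)/(41 − 0.1200) = 1912 L/s.

1910 L/s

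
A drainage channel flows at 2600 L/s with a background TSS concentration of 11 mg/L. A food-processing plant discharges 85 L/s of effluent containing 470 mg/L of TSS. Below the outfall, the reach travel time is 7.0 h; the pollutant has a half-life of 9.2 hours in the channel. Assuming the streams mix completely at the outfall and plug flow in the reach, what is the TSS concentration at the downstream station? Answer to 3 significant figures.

Conservation of mass: C = (2600·11.00 + 85.00·470.0) / 2685 = 68550/2685 = 25.53 mg/L.
Half-life 9.2 h → k = ln 2 / 9.2 = 0.07534 h⁻¹ = 1.808 d⁻¹.
Applying C = C₀e^(−kt): 25.53 × 0.5901 = 15.07 mg/L.

15.1 mg/L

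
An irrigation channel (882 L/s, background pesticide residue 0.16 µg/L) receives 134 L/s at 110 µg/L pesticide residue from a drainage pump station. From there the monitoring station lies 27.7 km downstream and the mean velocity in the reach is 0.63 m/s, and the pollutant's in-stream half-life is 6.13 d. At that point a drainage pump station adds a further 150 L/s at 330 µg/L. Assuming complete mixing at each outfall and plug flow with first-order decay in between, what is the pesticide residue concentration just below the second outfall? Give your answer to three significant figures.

54.5 µg/L

Mass balance: C = (882.0·0.1600 + 134.0·110.0) / 1016 = 14880/1016 = 14.65 µg/L; combined flow 1016 L/s.
Travel time t = 27.7·1000 / 0.63 = 43970 s = 12.21 h.
Half-life 6.13 d → k = ln 2 / 6.13 = 0.1131 d⁻¹.
Applying C = C₀e^(−kt): 14.65 × 0.9441 = 13.83 µg/L.
Second outfall: C = (1016·13.83 + 150.0·330.0)/1166 = 54.50 µg/L.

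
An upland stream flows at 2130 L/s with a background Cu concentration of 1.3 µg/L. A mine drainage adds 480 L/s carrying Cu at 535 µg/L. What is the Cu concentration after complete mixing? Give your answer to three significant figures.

99.5 µg/L

Mass balance: C = (2130·1.300 + 480.0·535.0) / 2610 = 259600/2610 = 99.45 µg/L.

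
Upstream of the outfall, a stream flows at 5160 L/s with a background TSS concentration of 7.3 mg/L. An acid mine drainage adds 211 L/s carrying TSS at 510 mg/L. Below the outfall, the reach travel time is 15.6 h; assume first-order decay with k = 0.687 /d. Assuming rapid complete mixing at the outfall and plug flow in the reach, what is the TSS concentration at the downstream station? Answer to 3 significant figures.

Flow-weighted average: C = (5160·7.300 + 211.0·510.0) / 5371 = 145300/5371 = 27.05 mg/L.
First-order decay: C = 27.05·exp(−k·t) = 27.05·0.6398 = 17.31 mg/L.

17.3 mg/L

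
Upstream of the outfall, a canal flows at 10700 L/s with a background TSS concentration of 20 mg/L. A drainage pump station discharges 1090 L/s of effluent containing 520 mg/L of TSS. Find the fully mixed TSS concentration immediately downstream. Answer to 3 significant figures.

Conservation of mass: C = (10700·20.00 + 1090·520.0) / 11790 = 780800/11790 = 66.23 mg/L.

66.2 mg/L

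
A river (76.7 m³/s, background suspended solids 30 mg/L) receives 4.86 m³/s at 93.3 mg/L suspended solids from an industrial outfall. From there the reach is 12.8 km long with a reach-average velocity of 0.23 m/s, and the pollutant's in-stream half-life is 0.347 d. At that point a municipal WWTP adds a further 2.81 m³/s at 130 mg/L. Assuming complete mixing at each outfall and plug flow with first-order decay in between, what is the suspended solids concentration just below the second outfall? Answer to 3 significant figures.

Conservation of mass: C = (76.70·30.00 + 4.860·93.30) / 81.56 = 2754/81.56 = 33.77 mg/L; combined flow 81.56 m³/s.
Travel time t = 12.8·1000 / 0.23 = 55650 s = 15.46 h.
Half-life 0.347 d → k = ln 2 / 0.347 = 1.998 d⁻¹.
After decay, C = 33.77 × e^(−kt) = 33.77 × 0.2762 = 9.328 mg/L.
At the second outfall, C = (81.56·9.328 + 2.810·130.0) / (81.56 + 2.810) = 13.35 mg/L.

13.3 mg/L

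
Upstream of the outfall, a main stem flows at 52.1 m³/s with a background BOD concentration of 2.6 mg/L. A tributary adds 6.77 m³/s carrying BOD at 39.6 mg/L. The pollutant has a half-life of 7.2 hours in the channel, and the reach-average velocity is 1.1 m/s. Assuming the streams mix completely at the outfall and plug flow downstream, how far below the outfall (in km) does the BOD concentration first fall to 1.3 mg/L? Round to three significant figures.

68.4 km

After mixing, C = (52.10·2.600 + 6.770·39.60) / 58.87 = 403.6/58.87 = 6.855 mg/L.
Half-life 7.2 h → k = ln 2 / 7.2 = 0.09627 h⁻¹ = 2.310 d⁻¹.
Set 6.855·exp(−k·t) = 1.3 → t = ln(6.855/1.3)/k = 62170 s = 17.27 h.
Distance = v·t = 1.1·62170 = 68390 m = 68.39 km.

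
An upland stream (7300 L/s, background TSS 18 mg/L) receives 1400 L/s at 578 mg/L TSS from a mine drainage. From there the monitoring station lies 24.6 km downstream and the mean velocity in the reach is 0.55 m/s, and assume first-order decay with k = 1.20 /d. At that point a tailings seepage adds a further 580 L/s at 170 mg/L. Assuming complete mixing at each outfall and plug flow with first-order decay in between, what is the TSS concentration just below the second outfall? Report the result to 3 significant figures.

65.1 mg/L

Mixed concentration C = ΣQC/ΣQ = (7300·18.00 + 1400·578.0) / 8700 = 940600/8700 = 108.1 mg/L; combined flow 8700 L/s.
Travel time t = 24.6·1000 / 0.55 = 44730 s = 12.42 h.
After decay, C = 108.1 × e^(−kt) = 108.1 × 0.5373 = 58.09 mg/L.
Second outfall: C = (8700·58.09 + 580.0·170.0)/9280 = 65.08 mg/L.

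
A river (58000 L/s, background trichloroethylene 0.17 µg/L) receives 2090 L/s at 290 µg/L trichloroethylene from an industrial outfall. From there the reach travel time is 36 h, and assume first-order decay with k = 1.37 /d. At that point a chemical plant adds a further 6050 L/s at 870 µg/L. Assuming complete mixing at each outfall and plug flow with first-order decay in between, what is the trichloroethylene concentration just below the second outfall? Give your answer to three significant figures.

Mass balance: C = (58000·0.1700 + 2090·290.0) / 60090 = 616000/60090 = 10.25 µg/L; combined flow 60090 L/s.
After decay, C = 10.25 × e^(−kt) = 10.25 × 0.1281 = 1.313 µg/L.
Second outfall: C = (60090·1.313 + 6050·870.0)/66140 = 80.77 µg/L.

80.8 µg/L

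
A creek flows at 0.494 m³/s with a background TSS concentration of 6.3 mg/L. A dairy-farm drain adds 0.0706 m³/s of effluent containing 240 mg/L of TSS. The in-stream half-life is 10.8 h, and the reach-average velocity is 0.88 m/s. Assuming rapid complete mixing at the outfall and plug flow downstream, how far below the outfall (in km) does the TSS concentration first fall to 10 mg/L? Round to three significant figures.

Mass balance: C = (0.4940·6.300 + 0.07060·240.0) / 0.5646 = 20.06/0.5646 = 35.52 mg/L.
Half-life 10.8 h → k = ln 2 / 10.8 = 0.06418 h⁻¹ = 1.540 d⁻¹.
Set 35.52·exp(−k·t) = 10 → t = ln(35.52/10)/k = 71100 s = 19.75 h.
Distance = v·t = 0.88·71100 = 62570 m = 62.57 km.

62.6 km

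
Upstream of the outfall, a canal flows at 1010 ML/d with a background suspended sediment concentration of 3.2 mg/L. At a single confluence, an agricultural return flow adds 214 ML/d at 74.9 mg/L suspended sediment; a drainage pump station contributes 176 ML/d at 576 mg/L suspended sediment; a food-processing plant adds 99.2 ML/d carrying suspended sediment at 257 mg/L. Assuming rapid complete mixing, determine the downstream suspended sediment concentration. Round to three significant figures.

97.5 mg/L

Mixed concentration C = ΣQC/ΣQ = (1010·3.200 + 214.0·74.90 + 176.0·576.0 + 99.20·257.0) / 1499 = 146100/1499 = 97.47 mg/L.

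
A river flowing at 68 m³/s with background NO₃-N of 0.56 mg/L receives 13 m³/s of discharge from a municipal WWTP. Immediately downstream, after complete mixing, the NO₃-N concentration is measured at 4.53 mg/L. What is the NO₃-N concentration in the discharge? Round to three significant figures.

25.3 mg/L

Mass balance: 68.00·0.5600 + 13.00·Cₑ = 81.00·4.530
→ Cₑ = (81.00·4.530 − 68.00·0.5600) / 13.00 = 25.30 mg/L.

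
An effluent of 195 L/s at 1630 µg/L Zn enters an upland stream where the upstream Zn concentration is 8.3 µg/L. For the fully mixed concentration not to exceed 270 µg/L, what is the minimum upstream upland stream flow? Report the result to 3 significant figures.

1010 L/s

Set C_mix = 270: (Q·8.300 + 195.0·1630) / (Q + 195.0) = 270
→ Q = 195.0·(1630 − 270)/(270 − 8.300) = 1013 L/s.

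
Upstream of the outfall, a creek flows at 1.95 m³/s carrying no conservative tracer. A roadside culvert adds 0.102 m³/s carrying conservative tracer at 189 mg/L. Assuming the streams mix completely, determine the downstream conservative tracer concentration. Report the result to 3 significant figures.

Mass balance: C = (1.950·0 + 0.1020·189.0) / 2.052 = 19.28/2.052 = 9.395 mg/L.

9.39 mg/L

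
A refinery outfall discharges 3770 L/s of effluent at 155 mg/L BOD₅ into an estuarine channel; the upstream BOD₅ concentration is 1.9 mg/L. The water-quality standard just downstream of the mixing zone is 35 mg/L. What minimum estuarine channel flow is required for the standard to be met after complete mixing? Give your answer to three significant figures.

13700 L/s

Set C_mix = 35: (Q·1.900 + 3770·155.0) / (Q + 3770) = 35
→ Q = 3770·(155.0 − 35)/(35 − 1.900) = 13670 L/s.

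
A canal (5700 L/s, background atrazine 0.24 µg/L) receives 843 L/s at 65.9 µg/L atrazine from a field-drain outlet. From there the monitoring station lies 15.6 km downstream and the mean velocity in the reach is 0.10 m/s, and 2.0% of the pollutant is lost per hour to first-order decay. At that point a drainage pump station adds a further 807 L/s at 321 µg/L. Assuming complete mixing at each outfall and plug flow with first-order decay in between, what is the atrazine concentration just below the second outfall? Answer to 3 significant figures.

Flow-weighted average: C = (5700·0.2400 + 843.0·65.90) / 6543 = 56920/6543 = 8.700 µg/L; combined flow 6543 L/s.
Travel time t = 15.6·1000 / 0.10 = 156000 s = 43.33 h.
2.0%/h lost → k = −ln(1 − 0.02) = 0.02020 h⁻¹.
After decay, C = 8.700 × e^(−kt) = 8.700 × 0.4167 = 3.625 µg/L.
At the second outfall, C = (6543·3.625 + 807.0·321.0) / (6543 + 807.0) = 38.47 µg/L.

38.5 µg/L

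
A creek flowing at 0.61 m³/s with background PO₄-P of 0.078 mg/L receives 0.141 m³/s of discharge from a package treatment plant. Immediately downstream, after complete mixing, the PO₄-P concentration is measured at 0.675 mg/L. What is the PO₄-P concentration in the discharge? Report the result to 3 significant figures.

Mass balance: 0.6100·0.07800 + 0.1410·Cₑ = 0.7510·0.6750
→ Cₑ = (0.7510·0.6750 − 0.6100·0.07800) / 0.1410 = 3.258 mg/L.

3.26 mg/L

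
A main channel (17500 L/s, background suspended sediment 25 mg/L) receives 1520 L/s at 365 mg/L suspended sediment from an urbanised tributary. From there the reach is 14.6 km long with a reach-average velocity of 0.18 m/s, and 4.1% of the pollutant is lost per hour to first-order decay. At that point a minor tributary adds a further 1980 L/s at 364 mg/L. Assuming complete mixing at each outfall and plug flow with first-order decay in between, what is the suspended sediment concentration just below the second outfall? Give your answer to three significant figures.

52.7 mg/L

Flow-weighted average: C = (17500·25.00 + 1520·365.0) / 19020 = 992300/19020 = 52.17 mg/L; combined flow 19020 L/s.
Travel time t = 14.6·1000 / 0.18 = 81110 s = 22.53 h.
4.1%/h lost → k = −ln(1 − 0.041) = 0.04186 h⁻¹.
Decay over the reach: 52.17·exp(−kt) = 52.17·0.3894 = 20.31 mg/L.
Second outfall: C = (19020·20.31 + 1980·364.0)/21000 = 52.72 mg/L.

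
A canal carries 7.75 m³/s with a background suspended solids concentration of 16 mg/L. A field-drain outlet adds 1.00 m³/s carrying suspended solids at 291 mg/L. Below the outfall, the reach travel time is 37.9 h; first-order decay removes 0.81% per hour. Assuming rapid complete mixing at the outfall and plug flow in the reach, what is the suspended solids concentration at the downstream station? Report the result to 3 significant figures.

34.8 mg/L

Mixed concentration C = ΣQC/ΣQ = (7.750·16.00 + 1.000·291.0) / 8.750 = 415.0/8.750 = 47.43 mg/L.
0.81%/h lost → k = −ln(1 − 0.0081) = 0.008133 h⁻¹.
Applying C = C₀e^(−kt): 47.43 × 0.7347 = 34.85 mg/L.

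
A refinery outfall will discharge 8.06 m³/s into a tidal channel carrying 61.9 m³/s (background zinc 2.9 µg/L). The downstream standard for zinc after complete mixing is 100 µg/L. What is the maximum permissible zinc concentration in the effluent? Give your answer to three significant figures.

At the limit, (Qr·Cr + Qe·Cₑ)/(Qr + Qe) = 100:
Cₑ = (69.96·100 − 61.90·2.900) / 8.060 = 845.7 µg/L.

846 µg/L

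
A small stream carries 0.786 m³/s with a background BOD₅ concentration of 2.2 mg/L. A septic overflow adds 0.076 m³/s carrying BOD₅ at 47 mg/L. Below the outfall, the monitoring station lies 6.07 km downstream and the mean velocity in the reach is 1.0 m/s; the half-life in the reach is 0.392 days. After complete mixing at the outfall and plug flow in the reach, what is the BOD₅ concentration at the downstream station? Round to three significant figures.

Flow-weighted average: C = (0.7860·2.200 + 0.07600·47.00) / 0.8620 = 5.301/0.8620 = 6.150 mg/L.
Travel time t = 6.07·1000 / 1.0 = 6070 s = 1.686 h.
Half-life 0.392 d → k = ln 2 / 0.392 = 1.768 d⁻¹.
First-order decay: C = 6.150·exp(−k·t) = 6.150·0.8832 = 5.431 mg/L.

5.43 mg/L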